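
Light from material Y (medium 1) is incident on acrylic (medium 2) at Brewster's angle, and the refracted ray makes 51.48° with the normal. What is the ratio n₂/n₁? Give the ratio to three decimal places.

n₂/n₁ ≈ 0.796

θ_B + θ_t = 90°, so θ_B = 90° − 51.48° = 38.52°.
tan θ_B = n₂/n₁, so n₂/n₁ = tan 38.52° = 0.796.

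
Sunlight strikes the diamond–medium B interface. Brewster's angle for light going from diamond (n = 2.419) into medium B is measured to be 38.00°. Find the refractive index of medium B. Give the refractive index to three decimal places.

n ≈ 1.890

Full polarization of the reflected beam means tan θ_B = n₂/n₁, where n₁ is the incident medium (diamond).
n₂ = n₁ tan θ_B = 2.419 × tan 38.00° = 1.890.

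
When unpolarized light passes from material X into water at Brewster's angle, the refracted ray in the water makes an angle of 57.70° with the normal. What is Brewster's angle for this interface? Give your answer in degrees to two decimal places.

Since the reflected and refracted rays are at right angles at the polarizing angle, θ_B + θ_t = 90°.
θ_B = 90° − 57.70° = 32.30°.

θ_B ≈ 32.30°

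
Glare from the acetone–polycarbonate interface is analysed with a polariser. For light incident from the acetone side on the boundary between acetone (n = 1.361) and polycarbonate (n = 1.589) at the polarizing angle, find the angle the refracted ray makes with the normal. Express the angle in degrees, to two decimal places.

tan θ_B = n₂/n₁ = 1.589/1.361 = 1.1675, so θ_B = 49.42°.
Since θ_B + θ_t = 90° at Brewster incidence, θ_t = 90° − 49.42° = 40.58°.

θ_t ≈ 40.58°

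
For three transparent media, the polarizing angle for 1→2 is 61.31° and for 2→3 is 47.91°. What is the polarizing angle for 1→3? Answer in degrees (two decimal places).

tan θ_B(1→2) = n₂/n₁ = tan 61.31° = 1.8273.
tan θ_B(2→3) = n₃/n₂ = tan 47.91° = 1.1071.
Multiplying, n₃/n₁ = 1.8273 × 1.1071 = 2.0230, and θ_B(1→3) = arctan 2.0230 = 63.70°.

θ_B ≈ 63.70°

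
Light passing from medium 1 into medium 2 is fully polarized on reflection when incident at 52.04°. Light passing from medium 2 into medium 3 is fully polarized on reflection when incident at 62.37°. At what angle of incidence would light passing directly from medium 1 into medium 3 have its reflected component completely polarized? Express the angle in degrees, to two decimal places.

n₂/n₁ = tan 52.04° = 1.2818 and n₃/n₂ = tan 62.37° = 1.9104.
n₃/n₁ = 2.4487. Then tan θ_B(1→3) = n₃/n₁, so θ_B(1→3) = arctan(2.4487) = 67.79°.

θ_B ≈ 67.79°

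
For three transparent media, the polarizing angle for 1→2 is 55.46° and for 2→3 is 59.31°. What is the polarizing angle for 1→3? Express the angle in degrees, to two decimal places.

θ_B ≈ 67.78°

tan θ_B(1→2) = n₂/n₁ = tan 55.46° = 1.4528.
tan θ_B(2→3) = n₃/n₂ = tan 59.31° = 1.6849.
So n₃/n₁ = (n₂/n₁)(n₃/n₂) = 1.4528 × 1.6849 = 2.4478.
θ_B(1→3) = arctan(2.4478) = 67.78°.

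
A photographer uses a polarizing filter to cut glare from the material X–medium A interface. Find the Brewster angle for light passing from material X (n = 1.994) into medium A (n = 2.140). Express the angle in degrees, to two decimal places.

θ_B ≈ 47.02°

Here n₂/n₁ = 2.140/1.994 = 1.0732, and Brewster's law gives tan θ_B = n₂/n₁.
θ_B = arctan(1.0732) = 47.02°.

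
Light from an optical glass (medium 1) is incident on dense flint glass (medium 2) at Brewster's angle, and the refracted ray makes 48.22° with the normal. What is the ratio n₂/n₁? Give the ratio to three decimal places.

n₂/n₁ ≈ 0.893

θ_B + θ_t = 90°, so θ_B = 90° − 48.22° = 41.78°.
Then n₂/n₁ = tan θ_B = tan 41.78° = 0.893.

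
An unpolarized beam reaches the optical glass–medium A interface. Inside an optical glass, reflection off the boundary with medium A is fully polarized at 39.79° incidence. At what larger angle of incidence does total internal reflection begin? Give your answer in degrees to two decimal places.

From Brewster, n₂/n₁ = tan θ_B = tan 39.79° = 0.8329.
Then sin θ_c = n₂/n₁ = 0.8329, so θ_c = arcsin 0.8329 = 56.39°.

θ_c ≈ 56.39°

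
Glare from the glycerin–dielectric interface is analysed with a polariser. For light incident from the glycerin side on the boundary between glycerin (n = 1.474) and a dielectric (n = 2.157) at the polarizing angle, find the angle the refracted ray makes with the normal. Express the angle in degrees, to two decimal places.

θ_t ≈ 34.35°

θ_B = arctan(n₂/n₁) = arctan(2.157/1.474) = 55.65°.
The refracted ray is perpendicular to the reflected ray, so θ_t = 90° − θ_B = 34.35°.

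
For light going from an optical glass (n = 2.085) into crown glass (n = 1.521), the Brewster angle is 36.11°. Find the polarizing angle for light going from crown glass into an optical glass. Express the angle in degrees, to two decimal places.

θ_B' ≈ 53.89°

The two Brewster angles are complementary: θ_B' = 90° − θ_B = 90° − 36.11° = 53.89°.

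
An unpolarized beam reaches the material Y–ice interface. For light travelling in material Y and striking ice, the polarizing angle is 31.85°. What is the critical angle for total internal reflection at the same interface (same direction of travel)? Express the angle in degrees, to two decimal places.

θ_c ≈ 38.41°

From Brewster, n₂/n₁ = tan θ_B = tan 31.85° = 0.6212.
Then sin θ_c = n₂/n₁ = 0.6212, so θ_c = arcsin 0.6212 = 38.41°.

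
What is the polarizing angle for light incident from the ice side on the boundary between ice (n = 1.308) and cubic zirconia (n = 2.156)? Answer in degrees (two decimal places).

θ_B ≈ 58.76°

The reflected p-component vanishes when tan θ_B = n₂/n₁.
tan θ_B = n₂/n₁ = 2.156/1.308 = 1.6483. Taking the arctangent, θ_B = 58.76°.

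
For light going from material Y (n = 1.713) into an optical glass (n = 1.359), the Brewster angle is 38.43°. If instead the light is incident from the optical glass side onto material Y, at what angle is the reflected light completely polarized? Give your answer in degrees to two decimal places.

θ_B' ≈ 51.57°

The two Brewster angles are complementary: θ_B' = 90° − θ_B = 90° − 38.43° = 51.57°.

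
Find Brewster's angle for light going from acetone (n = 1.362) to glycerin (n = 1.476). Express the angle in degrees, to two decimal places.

Brewster's condition: tan θ_B = n₂/n₁ = 1.476/1.362 = 1.0837. Taking the arctangent, θ_B = 47.30°.

θ_B ≈ 47.30°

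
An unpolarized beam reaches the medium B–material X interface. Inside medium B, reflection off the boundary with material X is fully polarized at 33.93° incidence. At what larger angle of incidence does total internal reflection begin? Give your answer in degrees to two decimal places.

From Brewster, n₂/n₁ = tan θ_B = tan 33.93° = 0.6727.
Then sin θ_c = n₂/n₁ = 0.6727, so θ_c = arcsin 0.6727 = 42.28°.

θ_c ≈ 42.28°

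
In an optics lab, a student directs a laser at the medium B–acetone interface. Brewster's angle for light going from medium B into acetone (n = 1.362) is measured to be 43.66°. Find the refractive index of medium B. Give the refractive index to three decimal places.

n ≈ 1.427

At Brewster's angle, tan θ_B = n₂/n₁ with n₁ on the incident side (medium B) and n₂ on the transmitted side (acetone).
n₁ = n₂ / tan θ_B = 1.362 / tan 43.66° = 1.427.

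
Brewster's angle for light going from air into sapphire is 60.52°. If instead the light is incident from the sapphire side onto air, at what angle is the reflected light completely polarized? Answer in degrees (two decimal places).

θ_B' ≈ 29.48°

Reversing the direction swaps n₁ and n₂, so tan θ_B' = 1/tan θ_B and θ_B' = 90° − θ_B.
Hence θ_B' = 90° − 60.52° = 29.48°.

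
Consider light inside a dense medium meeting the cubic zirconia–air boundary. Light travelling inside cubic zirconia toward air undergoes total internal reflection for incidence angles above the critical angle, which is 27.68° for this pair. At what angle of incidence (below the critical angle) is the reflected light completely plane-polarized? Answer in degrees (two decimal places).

At the critical angle sin θ_c = n₂/n₁, giving n₂/n₁ = sin 27.68° = 0.4645.
Then tan θ_B = n₂/n₁ = 0.4645, so θ_B = arctan 0.4645 = 24.92°.

θ_B ≈ 24.92°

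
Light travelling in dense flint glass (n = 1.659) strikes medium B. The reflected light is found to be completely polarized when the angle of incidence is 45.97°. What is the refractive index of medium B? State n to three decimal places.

n ≈ 1.716

Brewster's law: tan θ_B = n₂/n₁ (light incident in dense flint glass, refracted into medium B).
n₂ = n₁ tan θ_B = 1.659 × tan 45.97° = 1.716.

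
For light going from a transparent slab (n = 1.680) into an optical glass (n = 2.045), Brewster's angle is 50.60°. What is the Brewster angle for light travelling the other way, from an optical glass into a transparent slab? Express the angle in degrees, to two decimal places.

tan θ_B' = n₁/n₂ = 1/tan θ_B, so θ_B' = 90° − θ_B.
θ_B' = 90° − 50.60° = 39.40°.

θ_B' ≈ 39.40°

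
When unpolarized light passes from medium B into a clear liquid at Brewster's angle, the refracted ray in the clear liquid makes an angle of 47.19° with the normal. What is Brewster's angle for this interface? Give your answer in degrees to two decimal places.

θ_B ≈ 42.81°

Since the reflected and refracted rays are at right angles at the polarizing angle, θ_B + θ_t = 90°.
θ_B = 90° − 47.19° = 42.81°.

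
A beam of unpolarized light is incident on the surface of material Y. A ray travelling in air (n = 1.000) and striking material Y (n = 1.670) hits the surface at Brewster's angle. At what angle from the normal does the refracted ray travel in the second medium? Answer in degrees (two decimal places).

tan θ_B = n₂/n₁ = 1.670/1.000 = 1.6700, so θ_B = 59.09°.
Since θ_B + θ_t = 90° at Brewster incidence, θ_t = 90° − 59.09° = 30.91°.

θ_t ≈ 30.91°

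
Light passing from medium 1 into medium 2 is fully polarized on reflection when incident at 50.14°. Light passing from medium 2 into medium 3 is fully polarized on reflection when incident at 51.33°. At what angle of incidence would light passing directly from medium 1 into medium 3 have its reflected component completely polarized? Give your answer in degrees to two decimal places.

Each Brewster angle gives a ratio: n₂/n₁ = tan 50.14° = 1.1977, n₃/n₂ = tan 51.33° = 1.2495.
So n₃/n₁ = (n₂/n₁)(n₃/n₂) = 1.1977 × 1.2495 = 1.4966.
θ_B(1→3) = arctan(1.4966) = 56.25°.

θ_B ≈ 56.25°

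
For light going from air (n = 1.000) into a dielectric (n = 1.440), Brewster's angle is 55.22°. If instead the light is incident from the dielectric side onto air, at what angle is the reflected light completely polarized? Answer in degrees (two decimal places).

θ_B' ≈ 34.78°

tan θ_B' = n₁/n₂ = 1/tan θ_B, so θ_B' = 90° − θ_B.
θ_B' = 90° − 55.22° = 34.78°.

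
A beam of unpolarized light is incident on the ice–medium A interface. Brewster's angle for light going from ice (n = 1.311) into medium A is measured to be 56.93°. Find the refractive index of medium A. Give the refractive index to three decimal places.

n ≈ 2.013

Brewster's law: tan θ_B = n₂/n₁ (light incident in ice, refracted into medium A).
n₂ = n₁ tan θ_B = 1.311 × tan 56.93° = 2.013.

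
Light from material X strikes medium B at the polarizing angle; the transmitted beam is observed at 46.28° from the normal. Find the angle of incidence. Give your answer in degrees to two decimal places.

θ_B ≈ 43.72°

Brewster's condition makes the reflected and refracted beams perpendicular: θ_B + θ_t = 90°.
So θ_B = 90° − θ_t = 90° − 46.28° = 43.72°.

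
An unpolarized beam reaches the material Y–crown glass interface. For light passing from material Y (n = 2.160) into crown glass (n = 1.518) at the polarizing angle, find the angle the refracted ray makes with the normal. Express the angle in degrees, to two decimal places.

θ_B = arctan(n₂/n₁) = arctan(1.518/2.160) = 35.10°.
Since θ_B + θ_t = 90° at Brewster incidence, θ_t = 90° − 35.10° = 54.90°.

θ_t ≈ 54.90°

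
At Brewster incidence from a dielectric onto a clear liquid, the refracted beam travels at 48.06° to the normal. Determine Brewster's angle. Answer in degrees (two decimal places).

At Brewster's angle the reflected and refracted rays are perpendicular, so θ_B + θ_t = 90°.
So θ_B = 90° − θ_t = 90° − 48.06° = 41.94°.

θ_B ≈ 41.94°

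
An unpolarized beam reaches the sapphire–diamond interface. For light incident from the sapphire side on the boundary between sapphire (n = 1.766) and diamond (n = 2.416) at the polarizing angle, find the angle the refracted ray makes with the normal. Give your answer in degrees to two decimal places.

θ_t ≈ 36.17°

tan θ_B = n₂/n₁ = 2.416/1.766 = 1.3681, so θ_B = 53.83°.
Since θ_B + θ_t = 90° at Brewster incidence, θ_t = 90° − 53.83° = 36.17°.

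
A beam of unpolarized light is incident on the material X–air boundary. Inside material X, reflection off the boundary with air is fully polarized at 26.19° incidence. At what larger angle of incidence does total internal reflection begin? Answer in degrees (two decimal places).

tan θ_B = n₂/n₁ = tan 26.19° = 0.4918.
Total internal reflection: sin θ_c = n₂/n₁ = 0.4918.
θ_c = arcsin(0.4918) = 29.46°.

θ_c ≈ 29.46°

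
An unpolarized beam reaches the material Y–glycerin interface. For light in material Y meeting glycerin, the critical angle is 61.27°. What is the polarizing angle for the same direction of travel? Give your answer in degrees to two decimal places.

θ_B ≈ 41.25°

n₂/n₁ = sin θ_c = sin 61.27° = 0.8769.
tan θ_B equals the same ratio, so θ_B = arctan(0.8769) = 41.25°.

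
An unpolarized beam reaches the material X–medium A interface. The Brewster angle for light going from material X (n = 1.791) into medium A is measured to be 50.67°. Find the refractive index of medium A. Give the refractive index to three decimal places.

n ≈ 2.186

At the Brewster angle, tan θ_B = n₂/n₁ with n₁ on the incident side (material X) and n₂ on the transmitted side (medium A).
n₂ = n₁ tan θ_B = 1.791 × tan 50.67° = 2.186.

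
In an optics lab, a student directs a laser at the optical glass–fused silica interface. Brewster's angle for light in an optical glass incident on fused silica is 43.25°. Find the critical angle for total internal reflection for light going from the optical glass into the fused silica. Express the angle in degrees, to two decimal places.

n₂/n₁ = tan 43.25° = 0.9407; the critical angle satisfies sin θ_c = n₂/n₁.
θ_c = arcsin(0.9407) = 70.17°.

θ_c ≈ 70.17°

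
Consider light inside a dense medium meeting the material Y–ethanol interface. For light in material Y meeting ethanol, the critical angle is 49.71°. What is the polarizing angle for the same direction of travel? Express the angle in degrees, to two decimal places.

θ_B ≈ 37.34°

sin θ_c = n₂/n₁, so n₂/n₁ = sin 49.71° = 0.7628.
Brewster: tan θ_B = n₂/n₁ = 0.7628.
θ_B = arctan(0.7628) = 37.34°.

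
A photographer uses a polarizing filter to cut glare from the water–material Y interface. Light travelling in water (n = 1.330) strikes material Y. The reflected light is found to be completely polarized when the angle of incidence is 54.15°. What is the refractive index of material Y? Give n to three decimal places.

Brewster's law: tan θ_B = n₂/n₁ (light incident in water, refracted into material Y).
n₂ = n₁ tan θ_B = 1.330 × tan 54.15° = 1.841.

n ≈ 1.841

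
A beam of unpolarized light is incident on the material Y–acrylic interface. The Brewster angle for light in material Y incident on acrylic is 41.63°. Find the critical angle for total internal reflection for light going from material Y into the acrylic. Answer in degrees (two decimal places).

tan θ_B = n₂/n₁ = tan 41.63° = 0.8888.
Total internal reflection: sin θ_c = n₂/n₁ = 0.8888.
θ_c = arcsin(0.8888) = 62.72°.

θ_c ≈ 62.72°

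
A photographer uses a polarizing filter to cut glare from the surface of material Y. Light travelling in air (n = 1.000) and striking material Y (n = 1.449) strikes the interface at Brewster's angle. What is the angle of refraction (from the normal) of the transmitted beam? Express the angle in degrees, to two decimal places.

θ_B = arctan(n₂/n₁) = arctan(1.449/1.000) = 55.39°.
The refracted ray is perpendicular to the reflected ray, so θ_t = 90° − θ_B = 34.61°.

θ_t ≈ 34.61°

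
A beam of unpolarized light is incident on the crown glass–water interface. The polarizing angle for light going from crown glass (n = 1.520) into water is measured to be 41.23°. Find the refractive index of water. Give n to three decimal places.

Full polarization of the reflected beam means tan θ_B = n₂/n₁, where n₁ is the incident medium (crown glass).
n₂ = n₁ tan θ_B = 1.520 × tan 41.23° = 1.332.

n ≈ 1.332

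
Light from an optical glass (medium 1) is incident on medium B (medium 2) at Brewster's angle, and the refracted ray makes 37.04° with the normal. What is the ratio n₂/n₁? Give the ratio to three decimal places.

At Brewster incidence θ_B = 90° − θ_t = 90° − 37.04° = 52.96°.
Then n₂/n₁ = tan θ_B = tan 52.96° = 1.325.

n₂/n₁ ≈ 1.325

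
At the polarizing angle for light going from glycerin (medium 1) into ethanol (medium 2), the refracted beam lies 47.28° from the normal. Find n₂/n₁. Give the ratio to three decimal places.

n₂/n₁ ≈ 0.923

At Brewster incidence θ_B = 90° − θ_t = 90° − 47.28° = 42.72°.
Then n₂/n₁ = tan θ_B = tan 42.72° = 0.923.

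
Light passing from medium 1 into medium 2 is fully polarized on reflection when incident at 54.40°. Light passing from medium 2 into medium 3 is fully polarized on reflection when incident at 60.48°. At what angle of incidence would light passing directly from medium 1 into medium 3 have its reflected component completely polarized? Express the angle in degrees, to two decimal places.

θ_B ≈ 67.93°

n₂/n₁ = tan 54.40° = 1.3968 and n₃/n₂ = tan 60.48° = 1.7661.
n₃/n₁ = 2.4668. Then tan θ_B(1→3) = n₃/n₁, so θ_B(1→3) = arctan(2.4668) = 67.93°.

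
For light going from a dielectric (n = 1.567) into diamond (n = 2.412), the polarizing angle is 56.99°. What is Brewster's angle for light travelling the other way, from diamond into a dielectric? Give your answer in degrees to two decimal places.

θ_B' ≈ 33.01°

Reversing the direction swaps n₁ and n₂, so tan θ_B' = 1/tan θ_B and θ_B' = 90° − θ_B.
Hence θ_B' = 90° − 56.99° = 33.01°.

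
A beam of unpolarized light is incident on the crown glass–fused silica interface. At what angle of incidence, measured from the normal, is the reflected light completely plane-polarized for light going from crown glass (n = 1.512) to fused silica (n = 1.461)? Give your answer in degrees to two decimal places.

Brewster's condition: tan θ_B = n₂/n₁ = 1.461/1.512 = 0.9663. Taking the arctangent, θ_B = 44.02°.

θ_B ≈ 44.02°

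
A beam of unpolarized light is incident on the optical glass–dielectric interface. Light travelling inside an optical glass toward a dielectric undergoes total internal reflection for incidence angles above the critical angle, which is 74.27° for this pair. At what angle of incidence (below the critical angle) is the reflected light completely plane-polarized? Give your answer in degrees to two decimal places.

n₂/n₁ = sin θ_c = sin 74.27° = 0.9625.
tan θ_B equals the same ratio, so θ_B = arctan(0.9625) = 43.91°.

θ_B ≈ 43.91°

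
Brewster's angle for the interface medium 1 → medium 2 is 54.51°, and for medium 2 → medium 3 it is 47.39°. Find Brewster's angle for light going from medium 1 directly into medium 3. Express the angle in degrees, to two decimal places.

tan θ_B(1→2) = n₂/n₁ = tan 54.51° = 1.4025.
tan θ_B(2→3) = n₃/n₂ = tan 47.39° = 1.0871.
Multiplying, n₃/n₁ = 1.4025 × 1.0871 = 1.5246, and θ_B(1→3) = arctan 1.5246 = 56.74°.

θ_B ≈ 56.74°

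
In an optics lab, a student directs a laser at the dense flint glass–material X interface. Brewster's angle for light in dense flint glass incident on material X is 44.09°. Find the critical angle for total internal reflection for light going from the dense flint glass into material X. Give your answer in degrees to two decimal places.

tan θ_B = n₂/n₁ = tan 44.09° = 0.9687.
Total internal reflection: sin θ_c = n₂/n₁ = 0.9687.
θ_c = arcsin(0.9687) = 75.63°.

θ_c ≈ 75.63°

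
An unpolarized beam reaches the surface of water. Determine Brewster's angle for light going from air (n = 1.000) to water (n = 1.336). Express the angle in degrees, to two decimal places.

tan θ_B = n₂/n₁ = 1.336/1.000 = 1.3360.
θ_B = arctan(1.3360) = 53.19°.

θ_B ≈ 53.19°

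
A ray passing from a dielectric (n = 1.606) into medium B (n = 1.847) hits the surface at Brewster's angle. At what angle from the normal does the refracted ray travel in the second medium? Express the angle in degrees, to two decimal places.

tan θ_B = n₂/n₁ = 1.847/1.606 = 1.1501, so θ_B = 48.99°.
The refracted ray is perpendicular to the reflected ray, so θ_t = 90° − θ_B = 41.01°.

θ_t ≈ 41.01°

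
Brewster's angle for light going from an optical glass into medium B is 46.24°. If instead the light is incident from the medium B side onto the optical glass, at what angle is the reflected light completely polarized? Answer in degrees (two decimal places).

Reversing the direction swaps n₁ and n₂, so tan θ_B' = 1/tan θ_B and θ_B' = 90° − θ_B.
Hence θ_B' = 90° − 46.24° = 43.76°.

θ_B' ≈ 43.76°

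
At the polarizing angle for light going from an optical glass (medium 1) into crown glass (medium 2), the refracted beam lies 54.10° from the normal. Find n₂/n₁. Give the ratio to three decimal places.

n₂/n₁ ≈ 0.724

θ_B + θ_t = 90°, so θ_B = 90° − 54.10° = 35.90°.
tan θ_B = n₂/n₁, so n₂/n₁ = tan 35.90° = 0.724.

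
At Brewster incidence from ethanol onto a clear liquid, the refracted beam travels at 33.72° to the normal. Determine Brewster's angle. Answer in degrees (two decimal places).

θ_B ≈ 56.28°

At Brewster's angle the reflected and refracted rays are perpendicular, so θ_B + θ_t = 90°.
So θ_B = 90° − θ_t = 90° − 33.72° = 56.28°.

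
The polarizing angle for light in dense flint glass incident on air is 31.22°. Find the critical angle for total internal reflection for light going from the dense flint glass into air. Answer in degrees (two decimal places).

n₂/n₁ = tan 31.22° = 0.6061; the critical angle satisfies sin θ_c = n₂/n₁.
θ_c = arcsin(0.6061) = 37.31°.

θ_c ≈ 37.31°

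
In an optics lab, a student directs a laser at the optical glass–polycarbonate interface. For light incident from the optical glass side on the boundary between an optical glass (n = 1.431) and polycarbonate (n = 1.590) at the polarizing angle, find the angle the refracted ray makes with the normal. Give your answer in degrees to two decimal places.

θ_t ≈ 41.99°

θ_B = arctan(n₂/n₁) = arctan(1.590/1.431) = 48.01°.
The refracted ray is perpendicular to the reflected ray, so θ_t = 90° − θ_B = 41.99°.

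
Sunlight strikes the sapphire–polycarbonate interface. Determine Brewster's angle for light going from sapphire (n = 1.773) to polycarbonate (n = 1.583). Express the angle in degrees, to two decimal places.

θ_B ≈ 41.76°

Brewster's condition: tan θ_B = n₂/n₁ = 1.583/1.773 = 0.8928.
θ_B = arctan(0.8928) = 41.76°.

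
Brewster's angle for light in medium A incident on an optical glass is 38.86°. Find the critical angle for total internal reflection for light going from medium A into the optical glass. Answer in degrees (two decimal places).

n₂/n₁ = tan 38.86° = 0.8057; the critical angle satisfies sin θ_c = n₂/n₁.
θ_c = arcsin(0.8057) = 53.68°.

θ_c ≈ 53.68°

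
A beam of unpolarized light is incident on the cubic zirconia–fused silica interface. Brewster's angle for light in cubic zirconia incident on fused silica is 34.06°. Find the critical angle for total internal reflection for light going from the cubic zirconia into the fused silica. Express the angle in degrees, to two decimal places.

θ_c ≈ 42.53°

tan θ_B = n₂/n₁ = tan 34.06° = 0.6760.
Total internal reflection: sin θ_c = n₂/n₁ = 0.6760.
θ_c = arcsin(0.6760) = 42.53°.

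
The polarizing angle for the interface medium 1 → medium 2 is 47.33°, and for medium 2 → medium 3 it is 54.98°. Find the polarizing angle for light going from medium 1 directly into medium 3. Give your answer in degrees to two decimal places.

Each Brewster angle gives a ratio: n₂/n₁ = tan 47.33° = 1.0848, n₃/n₂ = tan 54.98° = 1.4271.
Multiplying, n₃/n₁ = 1.0848 × 1.4271 = 1.5481, and θ_B(1→3) = arctan 1.5481 = 57.14°.

θ_B ≈ 57.14°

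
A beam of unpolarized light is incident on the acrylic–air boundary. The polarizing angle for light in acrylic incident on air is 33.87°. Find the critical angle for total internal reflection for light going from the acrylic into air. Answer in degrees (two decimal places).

From Brewster, n₂/n₁ = tan θ_B = tan 33.87° = 0.6712.
Then sin θ_c = n₂/n₁ = 0.6712, so θ_c = arcsin 0.6712 = 42.16°.

θ_c ≈ 42.16°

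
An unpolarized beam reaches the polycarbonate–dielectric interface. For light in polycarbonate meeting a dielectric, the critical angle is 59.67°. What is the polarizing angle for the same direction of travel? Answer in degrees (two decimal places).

At the critical angle sin θ_c = n₂/n₁, giving n₂/n₁ = sin 59.67° = 0.8631.
Then tan θ_B = n₂/n₁ = 0.8631, so θ_B = arctan 0.8631 = 40.80°.

θ_B ≈ 40.80°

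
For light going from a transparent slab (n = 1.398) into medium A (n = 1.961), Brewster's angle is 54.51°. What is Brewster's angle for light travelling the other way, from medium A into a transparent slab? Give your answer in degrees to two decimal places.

θ_B' ≈ 35.49°

Reversing the direction swaps n₁ and n₂, so tan θ_B' = 1/tan θ_B and θ_B' = 90° − θ_B.
Hence θ_B' = 90° − 54.51° = 35.49°.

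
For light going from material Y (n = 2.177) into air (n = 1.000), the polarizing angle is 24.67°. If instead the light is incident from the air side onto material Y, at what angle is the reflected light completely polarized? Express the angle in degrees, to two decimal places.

The two Brewster angles are complementary: θ_B' = 90° − θ_B = 90° − 24.67° = 65.33°.

θ_B' ≈ 65.33°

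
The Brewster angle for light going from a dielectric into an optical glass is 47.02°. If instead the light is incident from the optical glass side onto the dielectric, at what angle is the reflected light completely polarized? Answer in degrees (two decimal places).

θ_B' ≈ 42.98°

The two Brewster angles are complementary: θ_B' = 90° − θ_B = 90° − 47.02° = 42.98°.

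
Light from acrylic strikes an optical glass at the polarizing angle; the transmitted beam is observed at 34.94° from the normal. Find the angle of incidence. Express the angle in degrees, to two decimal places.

At Brewster's angle the reflected and refracted rays are perpendicular, so θ_B + θ_t = 90°.
θ_B = 90° − 34.94° = 55.06°.

θ_B ≈ 55.06°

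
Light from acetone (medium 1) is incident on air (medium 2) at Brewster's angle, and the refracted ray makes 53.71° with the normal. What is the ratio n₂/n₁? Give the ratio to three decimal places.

At Brewster incidence θ_B = 90° − θ_t = 90° − 53.71° = 36.29°.
Then n₂/n₁ = tan θ_B = tan 36.29° = 0.734.

n₂/n₁ ≈ 0.734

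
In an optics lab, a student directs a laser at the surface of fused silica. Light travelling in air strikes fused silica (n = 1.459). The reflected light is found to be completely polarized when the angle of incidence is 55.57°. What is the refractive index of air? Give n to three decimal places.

Brewster's law: tan θ_B = n₂/n₁ (light incident in air, refracted into fused silica).
n₁ = n₂ / tan θ_B = 1.459 / tan 55.57° = 1.000.

n ≈ 1.000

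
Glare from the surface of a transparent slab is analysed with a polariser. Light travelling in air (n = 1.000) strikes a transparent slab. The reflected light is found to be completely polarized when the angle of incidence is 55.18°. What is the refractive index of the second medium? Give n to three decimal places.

Brewster's law: tan θ_B = n₂/n₁ (light incident in air, refracted into a transparent slab).
n₂ = n₁ tan θ_B = 1.000 × tan 55.18° = 1.438.

n ≈ 1.438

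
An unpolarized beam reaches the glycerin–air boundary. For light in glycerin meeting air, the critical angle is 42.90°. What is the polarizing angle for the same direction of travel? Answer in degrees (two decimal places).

At the critical angle sin θ_c = n₂/n₁, giving n₂/n₁ = sin 42.90° = 0.6807.
Then tan θ_B = n₂/n₁ = 0.6807, so θ_B = arctan 0.6807 = 34.24°.

θ_B ≈ 34.24°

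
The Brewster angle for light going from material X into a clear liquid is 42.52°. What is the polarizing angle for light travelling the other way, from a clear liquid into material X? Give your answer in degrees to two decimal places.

θ_B' ≈ 47.48°

The two Brewster angles are complementary: θ_B' = 90° − θ_B = 90° − 42.52° = 47.48°.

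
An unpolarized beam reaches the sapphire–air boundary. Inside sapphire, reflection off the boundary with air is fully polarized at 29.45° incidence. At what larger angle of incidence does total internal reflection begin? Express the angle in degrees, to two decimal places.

θ_c ≈ 34.38°

tan θ_B = n₂/n₁ = tan 29.45° = 0.5646.
Total internal reflection: sin θ_c = n₂/n₁ = 0.5646.
θ_c = arcsin(0.5646) = 34.38°.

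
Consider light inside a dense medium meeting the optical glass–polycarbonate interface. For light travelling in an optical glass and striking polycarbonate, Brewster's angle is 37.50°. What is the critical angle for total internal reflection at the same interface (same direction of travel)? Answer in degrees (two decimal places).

θ_c ≈ 50.11°

tan θ_B = n₂/n₁ = tan 37.50° = 0.7673.
Total internal reflection: sin θ_c = n₂/n₁ = 0.7673.
θ_c = arcsin(0.7673) = 50.11°.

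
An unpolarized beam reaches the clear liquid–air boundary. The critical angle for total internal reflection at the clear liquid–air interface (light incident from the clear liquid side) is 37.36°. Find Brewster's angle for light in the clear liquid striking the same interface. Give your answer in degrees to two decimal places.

θ_B ≈ 31.25°

n₂/n₁ = sin θ_c = sin 37.36° = 0.6068.
tan θ_B equals the same ratio, so θ_B = arctan(0.6068) = 31.25°.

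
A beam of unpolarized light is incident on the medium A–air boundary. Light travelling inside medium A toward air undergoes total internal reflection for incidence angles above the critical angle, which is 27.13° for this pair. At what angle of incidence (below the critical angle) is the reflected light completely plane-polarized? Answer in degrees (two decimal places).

θ_B ≈ 24.51°

sin θ_c = n₂/n₁, so n₂/n₁ = sin 27.13° = 0.4560.
Brewster: tan θ_B = n₂/n₁ = 0.4560.
θ_B = arctan(0.4560) = 24.51°.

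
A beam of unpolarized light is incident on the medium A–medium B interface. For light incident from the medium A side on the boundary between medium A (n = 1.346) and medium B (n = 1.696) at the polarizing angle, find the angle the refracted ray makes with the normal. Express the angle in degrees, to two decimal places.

tan θ_B = n₂/n₁ = 1.696/1.346 = 1.2600, so θ_B = 51.56°.
Since θ_B + θ_t = 90° at Brewster incidence, θ_t = 90° − 51.56° = 38.44°.

θ_t ≈ 38.44°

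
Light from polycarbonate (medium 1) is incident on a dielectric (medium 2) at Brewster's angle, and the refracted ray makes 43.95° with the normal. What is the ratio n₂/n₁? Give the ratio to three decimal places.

θ_B + θ_t = 90°, so θ_B = 90° − 43.95° = 46.05°.
tan θ_B = n₂/n₁, so n₂/n₁ = tan 46.05° = 1.037.

n₂/n₁ ≈ 1.037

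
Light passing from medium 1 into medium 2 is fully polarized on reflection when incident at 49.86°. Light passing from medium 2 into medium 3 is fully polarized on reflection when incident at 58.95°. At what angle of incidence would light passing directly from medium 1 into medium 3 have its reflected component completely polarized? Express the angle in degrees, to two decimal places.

θ_B ≈ 63.08°

tan θ_B(1→2) = n₂/n₁ = tan 49.86° = 1.1859.
tan θ_B(2→3) = n₃/n₂ = tan 58.95° = 1.6610.
Multiplying, n₃/n₁ = 1.1859 × 1.6610 = 1.9697, and θ_B(1→3) = arctan 1.9697 = 63.08°.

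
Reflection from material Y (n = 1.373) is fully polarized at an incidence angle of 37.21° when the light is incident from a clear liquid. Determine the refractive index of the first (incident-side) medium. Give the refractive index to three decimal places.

Brewster's law: tan θ_B = n₂/n₁ (light incident in a clear liquid, refracted into material Y).
n₁ = n₂ / tan θ_B = 1.373 / tan 37.21° = 1.808.

n ≈ 1.808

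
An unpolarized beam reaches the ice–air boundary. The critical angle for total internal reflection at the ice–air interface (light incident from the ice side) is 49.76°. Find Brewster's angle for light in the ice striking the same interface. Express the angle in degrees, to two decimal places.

θ_B ≈ 37.36°

sin θ_c = n₂/n₁, so n₂/n₁ = sin 49.76° = 0.7633.
Brewster: tan θ_B = n₂/n₁ = 0.7633.
θ_B = arctan(0.7633) = 37.36°.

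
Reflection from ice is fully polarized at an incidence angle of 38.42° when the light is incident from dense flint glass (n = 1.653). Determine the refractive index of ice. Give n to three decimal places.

n ≈ 1.311

At the polarizing angle, tan θ_B = n₂/n₁ with n₁ on the incident side (dense flint glass) and n₂ on the transmitted side (ice).
n₂ = n₁ tan θ_B = 1.653 × tan 38.42° = 1.311.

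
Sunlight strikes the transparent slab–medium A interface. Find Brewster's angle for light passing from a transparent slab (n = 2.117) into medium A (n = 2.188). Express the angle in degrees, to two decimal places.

The reflected p-component vanishes when tan θ_B = n₂/n₁.
Brewster's condition: tan θ_B = n₂/n₁ = 2.188/2.117 = 1.0335. Taking the arctangent, θ_B = 45.94°.

θ_B ≈ 45.94°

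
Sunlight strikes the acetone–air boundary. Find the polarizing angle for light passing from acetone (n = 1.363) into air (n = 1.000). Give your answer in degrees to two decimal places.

θ_B ≈ 36.27°

Here n₂/n₁ = 1.000/1.363 = 0.7337, and Brewster's law gives tan θ_B = n₂/n₁. Taking the arctangent, θ_B = 36.27°.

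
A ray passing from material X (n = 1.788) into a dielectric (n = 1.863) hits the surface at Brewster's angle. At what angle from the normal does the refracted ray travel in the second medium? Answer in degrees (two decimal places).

θ_t ≈ 43.82°

tan θ_B = n₂/n₁ = 1.863/1.788 = 1.0419, so θ_B = 46.18°.
Since θ_B + θ_t = 90° at Brewster incidence, θ_t = 90° − 46.18° = 43.82°.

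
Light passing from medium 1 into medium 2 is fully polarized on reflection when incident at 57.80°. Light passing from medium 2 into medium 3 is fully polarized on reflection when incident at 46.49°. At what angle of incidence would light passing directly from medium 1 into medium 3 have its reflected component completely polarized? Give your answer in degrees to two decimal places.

θ_B ≈ 59.13°

n₂/n₁ = tan 57.80° = 1.5880 and n₃/n₂ = tan 46.49° = 1.0534.
n₃/n₁ = 1.6728. Then tan θ_B(1→3) = n₃/n₁, so θ_B(1→3) = arctan(1.6728) = 59.13°.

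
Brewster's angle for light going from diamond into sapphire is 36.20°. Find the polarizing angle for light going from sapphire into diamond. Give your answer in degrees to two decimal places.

θ_B' ≈ 53.80°

tan θ_B' = n₁/n₂ = 1/tan θ_B, so θ_B' = 90° − θ_B.
θ_B' = 90° − 36.20° = 53.80°.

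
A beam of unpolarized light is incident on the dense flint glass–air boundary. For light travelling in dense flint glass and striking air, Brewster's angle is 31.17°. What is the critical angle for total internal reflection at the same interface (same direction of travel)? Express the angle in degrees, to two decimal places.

θ_c ≈ 37.22°

n₂/n₁ = tan 31.17° = 0.6049; the critical angle satisfies sin θ_c = n₂/n₁.
θ_c = arcsin(0.6049) = 37.22°.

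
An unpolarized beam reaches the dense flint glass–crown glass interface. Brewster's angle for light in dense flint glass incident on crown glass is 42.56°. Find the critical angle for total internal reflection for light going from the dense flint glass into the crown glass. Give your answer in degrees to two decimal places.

θ_c ≈ 66.67°

From Brewster, n₂/n₁ = tan θ_B = tan 42.56° = 0.9183.
Then sin θ_c = n₂/n₁ = 0.9183, so θ_c = arcsin 0.9183 = 66.67°.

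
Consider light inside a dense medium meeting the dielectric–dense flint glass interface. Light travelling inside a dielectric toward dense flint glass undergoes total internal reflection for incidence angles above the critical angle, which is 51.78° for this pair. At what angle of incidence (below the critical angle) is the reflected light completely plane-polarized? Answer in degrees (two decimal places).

θ_B ≈ 38.15°

sin θ_c = n₂/n₁, so n₂/n₁ = sin 51.78° = 0.7856.
Brewster: tan θ_B = n₂/n₁ = 0.7856.
θ_B = arctan(0.7856) = 38.15°.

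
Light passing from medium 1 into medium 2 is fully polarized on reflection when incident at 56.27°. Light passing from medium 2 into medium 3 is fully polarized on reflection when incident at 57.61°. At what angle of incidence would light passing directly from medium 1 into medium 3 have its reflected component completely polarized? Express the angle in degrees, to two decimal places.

θ_B ≈ 67.04°

Each Brewster angle gives a ratio: n₂/n₁ = tan 56.27° = 1.4977, n₃/n₂ = tan 57.61° = 1.5764.
Multiplying, n₃/n₁ = 1.4977 × 1.5764 = 2.3610, and θ_B(1→3) = arctan 2.3610 = 67.04°.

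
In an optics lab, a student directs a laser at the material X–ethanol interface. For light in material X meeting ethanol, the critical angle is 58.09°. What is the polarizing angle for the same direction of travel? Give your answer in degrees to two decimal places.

θ_B ≈ 40.33°

n₂/n₁ = sin θ_c = sin 58.09° = 0.8489.
tan θ_B equals the same ratio, so θ_B = arctan(0.8489) = 40.33°.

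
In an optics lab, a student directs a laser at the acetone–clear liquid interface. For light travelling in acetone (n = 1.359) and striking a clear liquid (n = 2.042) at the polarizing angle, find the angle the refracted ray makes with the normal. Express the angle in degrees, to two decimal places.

θ_t ≈ 33.64°

tan θ_B = n₂/n₁ = 2.042/1.359 = 1.5026, so θ_B = 56.36°.
The refracted ray is perpendicular to the reflected ray, so θ_t = 90° − θ_B = 33.64°.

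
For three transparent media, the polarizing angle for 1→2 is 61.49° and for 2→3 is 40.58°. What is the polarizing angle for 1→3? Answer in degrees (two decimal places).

θ_B ≈ 57.62°

n₂/n₁ = tan 61.49° = 1.8410 and n₃/n₂ = tan 40.58° = 0.8565.
So n₃/n₁ = (n₂/n₁)(n₃/n₂) = 1.8410 × 0.8565 = 1.5768.
θ_B(1→3) = arctan(1.5768) = 57.62°.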